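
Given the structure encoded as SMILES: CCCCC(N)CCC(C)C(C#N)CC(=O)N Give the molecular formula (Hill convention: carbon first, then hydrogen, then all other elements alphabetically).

Walk through each heavy atom and fill implicit hydrogens from standard valence (C 4, N 3, O 2, S 2, halogen 1):
  atom 1: C, bond orders sum to 1 (valence 4) → 3 H
  atom 2: C, bond orders sum to 2 (valence 4) → 2 H
  atom 3: C, bond orders sum to 2 (valence 4) → 2 H
  atom 4: C, bond orders sum to 2 (valence 4) → 2 H
  atom 5: C, bond orders sum to 3 (valence 4) → 1 H
  atom 6: N, bond orders sum to 1 (valence 3) → 2 H
  atom 7: C, bond orders sum to 2 (valence 4) → 2 H
  atom 8: C, bond orders sum to 2 (valence 4) → 2 H
  atom 9: C, bond orders sum to 3 (valence 4) → 1 H
  atom 10: C, bond orders sum to 1 (valence 4) → 3 H
  atom 11: C, bond orders sum to 3 (valence 4) → 1 H
  atom 12: C, bond orders sum to 4 (valence 4) → 0 H
  atom 13: N, bond orders sum to 3 (valence 3) → 0 H
  atom 14: C, bond orders sum to 2 (valence 4) → 2 H
  atom 15: C, bond orders sum to 4 (valence 4) → 0 H
  atom 16: O, bond orders sum to 2 (valence 2) → 0 H
  atom 17: N, bond orders sum to 1 (valence 3) → 2 H
Totals → C:13, H:25, N:3, O:1.
In Hill order: C13H25N3O.

C13H25N3O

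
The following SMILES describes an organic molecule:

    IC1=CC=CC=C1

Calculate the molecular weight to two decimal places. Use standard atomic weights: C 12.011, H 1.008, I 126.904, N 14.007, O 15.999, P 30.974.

204.01 g/mol

First, the molecular formula is C6H5I (counting implicit H from valence).
  C: 6 × 12.011 = 72.066
  H: 5 × 1.008 = 5.040
  I: 1 × 126.904 = 126.904
Sum: 6×12.011 + 5×1.008 + 1×126.904 = 204.010 → 204.01 g/mol.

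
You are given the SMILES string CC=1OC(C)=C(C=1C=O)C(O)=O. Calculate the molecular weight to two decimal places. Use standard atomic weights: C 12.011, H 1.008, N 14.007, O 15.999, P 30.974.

First, the molecular formula is C8H8O4 (counting implicit H from valence).
  C: 8 × 12.011 = 96.088
  H: 8 × 1.008 = 8.064
  O: 4 × 15.999 = 63.996
Sum: 8×12.011 + 8×1.008 + 4×15.999 = 168.148 → 168.15 g/mol.

168.15 g/mol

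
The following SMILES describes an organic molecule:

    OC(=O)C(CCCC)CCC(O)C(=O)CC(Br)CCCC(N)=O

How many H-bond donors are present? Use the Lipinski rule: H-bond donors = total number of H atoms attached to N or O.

Donors: find every N or O and count the H atoms it carries.
  atom 1 (O): bond orders sum to 1 → 1 H
  atom 3 (O): bond orders sum to 2 → 0 H
  atom 12 (O): bond orders sum to 1 → 1 H
  atom 14 (O): bond orders sum to 2 → 0 H
  atom 22 (N): bond orders sum to 1 → 2 H
  atom 23 (O): bond orders sum to 2 → 0 H
Lipinski HBD = 4.

4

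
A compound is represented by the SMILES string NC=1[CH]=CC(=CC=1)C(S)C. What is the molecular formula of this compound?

C8H11NS

Walk through each heavy atom and fill implicit hydrogens from standard valence (C 4, N 3, O 2, S 2, halogen 1):
  atom 1: N, bond orders sum to 1 (valence 3) → 2 H
  atom 2: C, bond orders sum to 4 (valence 4) → 0 H
  atom 3: C with explicit H count 1
  atom 4: C, bond orders sum to 3 (valence 4) → 1 H
  atom 5: C, bond orders sum to 4 (valence 4) → 0 H
  atom 6: C, bond orders sum to 3 (valence 4) → 1 H
  atom 7: C, bond orders sum to 3 (valence 4) → 1 H
  atom 8: C, bond orders sum to 3 (valence 4) → 1 H
  atom 9: S, bond orders sum to 1 (valence 2) → 1 H
  atom 10: C, bond orders sum to 1 (valence 4) → 3 H
Totals → C:8, H:11, N:1, S:1.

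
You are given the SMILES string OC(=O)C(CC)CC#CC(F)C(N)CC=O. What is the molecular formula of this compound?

C11H16FNO3

Walk through each heavy atom and fill implicit hydrogens from standard valence (C 4, N 3, O 2, S 2, halogen 1):
  atom 1: O, bond orders sum to 1 (valence 2) → 1 H
  atom 2: C, bond orders sum to 4 (valence 4) → 0 H
  atom 3: O, bond orders sum to 2 (valence 2) → 0 H
  atom 4: C, bond orders sum to 3 (valence 4) → 1 H
  atom 5: C, bond orders sum to 2 (valence 4) → 2 H
  atom 6: C, bond orders sum to 1 (valence 4) → 3 H
  atom 7: C, bond orders sum to 2 (valence 4) → 2 H
  atom 8: C, bond orders sum to 4 (valence 4) → 0 H
  atom 9: C, bond orders sum to 4 (valence 4) → 0 H
  atom 10: C, bond orders sum to 3 (valence 4) → 1 H
  atom 11: F (halogen, monovalent) → 0 H
  atom 12: C, bond orders sum to 3 (valence 4) → 1 H
  atom 13: N, bond orders sum to 1 (valence 3) → 2 H
  atom 14: C, bond orders sum to 2 (valence 4) → 2 H
  atom 15: C, bond orders sum to 3 (valence 4) → 1 H
  atom 16: O, bond orders sum to 2 (valence 2) → 0 H
Totals → C:11, H:16, F:1, N:1, O:3.
In Hill order: C11H16FNO3.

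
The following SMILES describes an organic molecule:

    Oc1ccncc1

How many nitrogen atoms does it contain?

1

Scan the SMILES for N atoms (remember two-letter symbols like Cl and Br are single atoms).
Nitrogen count: 1.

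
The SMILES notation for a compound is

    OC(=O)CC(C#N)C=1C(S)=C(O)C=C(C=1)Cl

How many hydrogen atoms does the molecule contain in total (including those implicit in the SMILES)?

Walk through each heavy atom and fill implicit hydrogens from standard valence (C 4, N 3, O 2, S 2, halogen 1):
  atom 1: O, bond orders sum to 1 (valence 2) → 1 H
  atom 2: C, bond orders sum to 4 (valence 4) → 0 H
  atom 3: O, bond orders sum to 2 (valence 2) → 0 H
  atom 4: C, bond orders sum to 2 (valence 4) → 2 H
  atom 5: C, bond orders sum to 3 (valence 4) → 1 H
  atom 6: C, bond orders sum to 4 (valence 4) → 0 H
  atom 7: N, bond orders sum to 3 (valence 3) → 0 H
  atom 8: C, bond orders sum to 4 (valence 4) → 0 H
  atom 9: C, bond orders sum to 4 (valence 4) → 0 H
  atom 10: S, bond orders sum to 1 (valence 2) → 1 H
  atom 11: C, bond orders sum to 4 (valence 4) → 0 H
  atom 12: O, bond orders sum to 1 (valence 2) → 1 H
  atom 13: C, bond orders sum to 3 (valence 4) → 1 H
  atom 14: C, bond orders sum to 4 (valence 4) → 0 H
  atom 15: C, bond orders sum to 3 (valence 4) → 1 H
  atom 16: Cl (halogen, monovalent) → 0 H
Total hydrogens: 8.

8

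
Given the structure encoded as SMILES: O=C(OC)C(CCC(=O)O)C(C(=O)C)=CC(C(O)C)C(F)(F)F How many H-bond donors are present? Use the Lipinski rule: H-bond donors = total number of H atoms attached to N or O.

Donors: find every N or O and count the H atoms it carries.
  atom 1 (O): bond orders sum to 2 → 0 H
  atom 3 (O): bond orders sum to 2 → 0 H
  atom 9 (O): bond orders sum to 2 → 0 H
  atom 10 (O): bond orders sum to 1 → 1 H
  atom 13 (O): bond orders sum to 2 → 0 H
  atom 18 (O): bond orders sum to 1 → 1 H
Lipinski HBD = 2.

2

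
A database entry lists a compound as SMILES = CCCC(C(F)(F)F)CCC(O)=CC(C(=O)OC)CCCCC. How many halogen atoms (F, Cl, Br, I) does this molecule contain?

Halogen atoms appear at heavy-atom positions 6, 7, 8 (3×F).
Other groups present: 1 alkene, 1 ester, 1 hydroxyl.
Halogen count: 3.

3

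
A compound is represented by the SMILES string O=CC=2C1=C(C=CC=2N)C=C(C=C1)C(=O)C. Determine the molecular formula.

Walk through each heavy atom and fill implicit hydrogens from standard valence (C 4, N 3, O 2, S 2, halogen 1):
  atom 1: O, bond orders sum to 2 (valence 2) → 0 H
  atom 2: C, bond orders sum to 3 (valence 4) → 1 H
  atom 3: C, bond orders sum to 4 (valence 4) → 0 H
  atom 4: C, bond orders sum to 4 (valence 4) → 0 H
  atom 5: C, bond orders sum to 4 (valence 4) → 0 H
  atom 6: C, bond orders sum to 3 (valence 4) → 1 H
  atom 7: C, bond orders sum to 3 (valence 4) → 1 H
  atom 8: C, bond orders sum to 4 (valence 4) → 0 H
  atom 9: N, bond orders sum to 1 (valence 3) → 2 H
  atom 10: C, bond orders sum to 3 (valence 4) → 1 H
  atom 11: C, bond orders sum to 4 (valence 4) → 0 H
  atom 12: C, bond orders sum to 3 (valence 4) → 1 H
  atom 13: C, bond orders sum to 3 (valence 4) → 1 H
  atom 14: C, bond orders sum to 4 (valence 4) → 0 H
  atom 15: O, bond orders sum to 2 (valence 2) → 0 H
  atom 16: C, bond orders sum to 1 (valence 4) → 3 H
Totals → C:13, H:11, N:1, O:2.
In Hill order: C13H11NO2.

C13H11NO2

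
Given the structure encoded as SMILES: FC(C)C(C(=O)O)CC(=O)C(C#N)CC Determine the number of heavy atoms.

Every atom symbol written in the SMILES (organic subset) is one heavy atom; implicit H are not written.
Heavy atoms by element → C:10, F:1, N:1, O:3.
Total: 15.

15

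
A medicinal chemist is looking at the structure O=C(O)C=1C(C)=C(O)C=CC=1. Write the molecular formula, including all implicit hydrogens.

C8H8O3

Walk through each heavy atom and fill implicit hydrogens from standard valence (C 4, N 3, O 2, S 2, halogen 1):
  atom 1: O, bond orders sum to 2 (valence 2) → 0 H
  atom 2: C, bond orders sum to 4 (valence 4) → 0 H
  atom 3: O, bond orders sum to 1 (valence 2) → 1 H
  atom 4: C, bond orders sum to 4 (valence 4) → 0 H
  atom 5: C, bond orders sum to 4 (valence 4) → 0 H
  atom 6: C, bond orders sum to 1 (valence 4) → 3 H
  atom 7: C, bond orders sum to 4 (valence 4) → 0 H
  atom 8: O, bond orders sum to 1 (valence 2) → 1 H
  atom 9: C, bond orders sum to 3 (valence 4) → 1 H
  atom 10: C, bond orders sum to 3 (valence 4) → 1 H
  atom 11: C, bond orders sum to 3 (valence 4) → 1 H
Totals → C:8, H:8, O:3.
In Hill order: C8H8O3.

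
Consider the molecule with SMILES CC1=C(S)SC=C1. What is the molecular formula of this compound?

Walk through each heavy atom and fill implicit hydrogens from standard valence (C 4, N 3, O 2, S 2, halogen 1):
  atom 1: C, bond orders sum to 1 (valence 4) → 3 H
  atom 2: C, bond orders sum to 4 (valence 4) → 0 H
  atom 3: C, bond orders sum to 4 (valence 4) → 0 H
  atom 4: S, bond orders sum to 1 (valence 2) → 1 H
  atom 5: S, bond orders sum to 2 (valence 2) → 0 H
  atom 6: C, bond orders sum to 3 (valence 4) → 1 H
  atom 7: C, bond orders sum to 3 (valence 4) → 1 H
Totals → C:5, H:6, S:2.

C5H6S2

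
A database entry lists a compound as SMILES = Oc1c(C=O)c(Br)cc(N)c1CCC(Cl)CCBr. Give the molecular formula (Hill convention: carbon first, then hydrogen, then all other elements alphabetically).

Walk through each heavy atom and fill implicit hydrogens from standard valence (C 4, N 3, O 2, S 2, halogen 1); for lowercase aromatic atoms, an aromatic c carries 1 H when it has two neighbours and 0 H with three, and aromatic n carries 0 H:
  atom 1: O, bond orders sum to 1 (valence 2) → 1 H
  atom 2: aromatic c, 3 neighbours → 0 H
  atom 3: aromatic c, 3 neighbours → 0 H
  atom 4: C, bond orders sum to 3 (valence 4) → 1 H
  atom 5: O, bond orders sum to 2 (valence 2) → 0 H
  atom 6: aromatic c, 3 neighbours → 0 H
  atom 7: Br (halogen, monovalent) → 0 H
  atom 8: aromatic c, 2 neighbours → 1 H
  atom 9: aromatic c, 3 neighbours → 0 H
  atom 10: N, bond orders sum to 1 (valence 3) → 2 H
  atom 11: aromatic c, 3 neighbours → 0 H
  atom 12: C, bond orders sum to 2 (valence 4) → 2 H
  atom 13: C, bond orders sum to 2 (valence 4) → 2 H
  atom 14: C, bond orders sum to 3 (valence 4) → 1 H
  atom 15: Cl (halogen, monovalent) → 0 H
  atom 16: C, bond orders sum to 2 (valence 4) → 2 H
  atom 17: C, bond orders sum to 2 (valence 4) → 2 H
  atom 18: Br (halogen, monovalent) → 0 H
Totals → C:12, H:14, Br:2, Cl:1, N:1, O:2.
In Hill order: C12H14Br2ClNO2.

C12H14Br2ClNO2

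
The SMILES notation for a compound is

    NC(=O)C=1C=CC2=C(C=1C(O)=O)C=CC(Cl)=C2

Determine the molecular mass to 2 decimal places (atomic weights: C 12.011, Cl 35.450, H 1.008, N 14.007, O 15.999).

First, the molecular formula is C12H8ClNO3 (counting implicit H from valence).
  C: 12 × 12.011 = 144.132
  Cl: 1 × 35.450 = 35.450
  H: 8 × 1.008 = 8.064
  N: 1 × 14.007 = 14.007
  O: 3 × 15.999 = 47.997
Sum: 12×12.011 + 1×35.450 + 8×1.008 + 1×14.007 + 3×15.999 = 249.650 → 249.65 g/mol.

249.65 g/mol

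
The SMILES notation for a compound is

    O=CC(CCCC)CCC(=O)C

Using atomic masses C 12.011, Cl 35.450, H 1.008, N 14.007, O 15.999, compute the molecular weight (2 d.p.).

First, the molecular formula is C10H18O2 (counting implicit H from valence).
  C: 10 × 12.011 = 120.110
  H: 18 × 1.008 = 18.144
  O: 2 × 15.999 = 31.998
Sum: 10×12.011 + 18×1.008 + 2×15.999 = 170.252 → 170.25 g/mol.

170.25 g/mol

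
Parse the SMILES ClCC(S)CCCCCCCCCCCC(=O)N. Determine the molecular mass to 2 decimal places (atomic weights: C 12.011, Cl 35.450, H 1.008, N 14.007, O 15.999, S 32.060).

First, the molecular formula is C14H28ClNOS (counting implicit H from valence).
  C: 14 × 12.011 = 168.154
  Cl: 1 × 35.450 = 35.450
  H: 28 × 1.008 = 28.224
  N: 1 × 14.007 = 14.007
  O: 1 × 15.999 = 15.999
  S: 1 × 32.060 = 32.060
Sum: 14×12.011 + 1×35.450 + 28×1.008 + 1×14.007 + 1×15.999 + 1×32.060 = 293.894 → 293.89 g/mol.

293.89 g/mol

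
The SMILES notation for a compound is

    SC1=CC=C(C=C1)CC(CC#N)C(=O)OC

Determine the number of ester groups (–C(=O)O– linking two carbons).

1

The ester motif appears at heavy-atom position 13 in the SMILES.
Other groups present: 1 nitrile, 1 thiol.
Ester count: 1.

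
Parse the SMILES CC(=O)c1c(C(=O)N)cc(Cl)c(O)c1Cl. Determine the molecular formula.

C9H7Cl2NO3

Walk through each heavy atom and fill implicit hydrogens from standard valence (C 4, N 3, O 2, S 2, halogen 1); for lowercase aromatic atoms, an aromatic c carries 1 H when it has two neighbours and 0 H with three, and aromatic n carries 0 H:
  atom 1: C, bond orders sum to 1 (valence 4) → 3 H
  atom 2: C, bond orders sum to 4 (valence 4) → 0 H
  atom 3: O, bond orders sum to 2 (valence 2) → 0 H
  atom 4: aromatic c, 3 neighbours → 0 H
  atom 5: aromatic c, 3 neighbours → 0 H
  atom 6: C, bond orders sum to 4 (valence 4) → 0 H
  atom 7: O, bond orders sum to 2 (valence 2) → 0 H
  atom 8: N, bond orders sum to 1 (valence 3) → 2 H
  atom 9: aromatic c, 2 neighbours → 1 H
  atom 10: aromatic c, 3 neighbours → 0 H
  atom 11: Cl (halogen, monovalent) → 0 H
  atom 12: aromatic c, 3 neighbours → 0 H
  atom 13: O, bond orders sum to 1 (valence 2) → 1 H
  atom 14: aromatic c, 3 neighbours → 0 H
  atom 15: Cl (halogen, monovalent) → 0 H
Totals → C:9, H:7, Cl:2, N:1, O:3.
In Hill order: C9H7Cl2NO3.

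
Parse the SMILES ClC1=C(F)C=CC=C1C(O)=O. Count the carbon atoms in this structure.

7

Count every carbon token in the SMILES (each C, including those in ring-closure positions and inside branches).
Carbon count: 7.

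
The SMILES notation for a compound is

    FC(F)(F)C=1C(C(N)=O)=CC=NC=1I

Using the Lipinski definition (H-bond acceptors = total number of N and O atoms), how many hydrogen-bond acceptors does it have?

N atoms: 2; O atoms: 1.
Lipinski HBA = 2 + 1 = 3.

3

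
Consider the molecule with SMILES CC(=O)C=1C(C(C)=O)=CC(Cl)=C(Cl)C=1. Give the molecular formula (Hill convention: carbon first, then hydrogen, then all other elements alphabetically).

C10H8Cl2O2

Walk through each heavy atom and fill implicit hydrogens from standard valence (C 4, N 3, O 2, S 2, halogen 1):
  atom 1: C, bond orders sum to 1 (valence 4) → 3 H
  atom 2: C, bond orders sum to 4 (valence 4) → 0 H
  atom 3: O, bond orders sum to 2 (valence 2) → 0 H
  atom 4: C, bond orders sum to 4 (valence 4) → 0 H
  atom 5: C, bond orders sum to 4 (valence 4) → 0 H
  atom 6: C, bond orders sum to 4 (valence 4) → 0 H
  atom 7: C, bond orders sum to 1 (valence 4) → 3 H
  atom 8: O, bond orders sum to 2 (valence 2) → 0 H
  atom 9: C, bond orders sum to 3 (valence 4) → 1 H
  atom 10: C, bond orders sum to 4 (valence 4) → 0 H
  atom 11: Cl (halogen, monovalent) → 0 H
  atom 12: C, bond orders sum to 4 (valence 4) → 0 H
  atom 13: Cl (halogen, monovalent) → 0 H
  atom 14: C, bond orders sum to 3 (valence 4) → 1 H
Totals → C:10, H:8, Cl:2, O:2.
In Hill order: C10H8Cl2O2.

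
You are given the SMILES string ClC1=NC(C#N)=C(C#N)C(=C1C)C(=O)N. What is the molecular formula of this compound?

Walk through each heavy atom and fill implicit hydrogens from standard valence (C 4, N 3, O 2, S 2, halogen 1):
  atom 1: Cl (halogen, monovalent) → 0 H
  atom 2: C, bond orders sum to 4 (valence 4) → 0 H
  atom 3: N, bond orders sum to 3 (valence 3) → 0 H
  atom 4: C, bond orders sum to 4 (valence 4) → 0 H
  atom 5: C, bond orders sum to 4 (valence 4) → 0 H
  atom 6: N, bond orders sum to 3 (valence 3) → 0 H
  atom 7: C, bond orders sum to 4 (valence 4) → 0 H
  atom 8: C, bond orders sum to 4 (valence 4) → 0 H
  atom 9: N, bond orders sum to 3 (valence 3) → 0 H
  atom 10: C, bond orders sum to 4 (valence 4) → 0 H
  atom 11: C, bond orders sum to 4 (valence 4) → 0 H
  atom 12: C, bond orders sum to 1 (valence 4) → 3 H
  atom 13: C, bond orders sum to 4 (valence 4) → 0 H
  atom 14: O, bond orders sum to 2 (valence 2) → 0 H
  atom 15: N, bond orders sum to 1 (valence 3) → 2 H
Totals → C:9, H:5, Cl:1, N:4, O:1.
In Hill order: C9H5ClN4O.

C9H5ClN4O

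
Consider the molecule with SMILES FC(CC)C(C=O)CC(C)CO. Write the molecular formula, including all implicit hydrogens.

Walk through each heavy atom and fill implicit hydrogens from standard valence (C 4, N 3, O 2, S 2, halogen 1):
  atom 1: F (halogen, monovalent) → 0 H
  atom 2: C, bond orders sum to 3 (valence 4) → 1 H
  atom 3: C, bond orders sum to 2 (valence 4) → 2 H
  atom 4: C, bond orders sum to 1 (valence 4) → 3 H
  atom 5: C, bond orders sum to 3 (valence 4) → 1 H
  atom 6: C, bond orders sum to 3 (valence 4) → 1 H
  atom 7: O, bond orders sum to 2 (valence 2) → 0 H
  atom 8: C, bond orders sum to 2 (valence 4) → 2 H
  atom 9: C, bond orders sum to 3 (valence 4) → 1 H
  atom 10: C, bond orders sum to 1 (valence 4) → 3 H
  atom 11: C, bond orders sum to 2 (valence 4) → 2 H
  atom 12: O, bond orders sum to 1 (valence 2) → 1 H
Totals → C:9, H:17, F:1, O:2.

C9H17FO2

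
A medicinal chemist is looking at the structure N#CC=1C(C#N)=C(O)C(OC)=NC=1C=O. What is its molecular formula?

Walk through each heavy atom and fill implicit hydrogens from standard valence (C 4, N 3, O 2, S 2, halogen 1):
  atom 1: N, bond orders sum to 3 (valence 3) → 0 H
  atom 2: C, bond orders sum to 4 (valence 4) → 0 H
  atom 3: C, bond orders sum to 4 (valence 4) → 0 H
  atom 4: C, bond orders sum to 4 (valence 4) → 0 H
  atom 5: C, bond orders sum to 4 (valence 4) → 0 H
  atom 6: N, bond orders sum to 3 (valence 3) → 0 H
  atom 7: C, bond orders sum to 4 (valence 4) → 0 H
  atom 8: O, bond orders sum to 1 (valence 2) → 1 H
  atom 9: C, bond orders sum to 4 (valence 4) → 0 H
  atom 10: O, bond orders sum to 2 (valence 2) → 0 H
  atom 11: C, bond orders sum to 1 (valence 4) → 3 H
  atom 12: N, bond orders sum to 3 (valence 3) → 0 H
  atom 13: C, bond orders sum to 4 (valence 4) → 0 H
  atom 14: C, bond orders sum to 3 (valence 4) → 1 H
  atom 15: O, bond orders sum to 2 (valence 2) → 0 H
Totals → C:9, H:5, N:3, O:3.
In Hill order: C9H5N3O3.

C9H5N3O3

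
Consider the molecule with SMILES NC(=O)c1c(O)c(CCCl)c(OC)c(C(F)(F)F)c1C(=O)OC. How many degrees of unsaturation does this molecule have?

6

Molecular formula: C13H13ClF3NO5.
DoU = (2C + 2 + N − H − X) / 2, where X is the halogen count and O/S are ignored.
    = (2·13 + 2 + 1 − 13 − 4) / 2 = 12 / 2 = 6.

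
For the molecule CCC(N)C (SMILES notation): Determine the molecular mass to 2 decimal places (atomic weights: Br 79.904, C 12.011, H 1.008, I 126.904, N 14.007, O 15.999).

73.14 g/mol

First, the molecular formula is C4H11N (counting implicit H from valence).
  C: 4 × 12.011 = 48.044
  H: 11 × 1.008 = 11.088
  N: 1 × 14.007 = 14.007
Sum: 4×12.011 + 11×1.008 + 1×14.007 = 73.139 → 73.14 g/mol.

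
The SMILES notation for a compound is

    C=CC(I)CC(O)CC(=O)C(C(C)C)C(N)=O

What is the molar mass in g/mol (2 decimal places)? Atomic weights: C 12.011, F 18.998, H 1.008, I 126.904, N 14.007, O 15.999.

First, the molecular formula is C12H20INO3 (counting implicit H from valence).
  C: 12 × 12.011 = 144.132
  H: 20 × 1.008 = 20.160
  I: 1 × 126.904 = 126.904
  N: 1 × 14.007 = 14.007
  O: 3 × 15.999 = 47.997
Sum: 12×12.011 + 20×1.008 + 1×126.904 + 1×14.007 + 3×15.999 = 353.200 → 353.20 g/mol.

353.20 g/mol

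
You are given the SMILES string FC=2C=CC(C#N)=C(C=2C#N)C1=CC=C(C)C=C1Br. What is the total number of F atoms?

Scan the SMILES for F atoms (remember two-letter symbols like Cl and Br are single atoms).
Fluorine count: 1.

1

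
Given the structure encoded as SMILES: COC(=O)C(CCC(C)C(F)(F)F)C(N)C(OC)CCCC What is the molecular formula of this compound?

Walk through each heavy atom and fill implicit hydrogens from standard valence (C 4, N 3, O 2, S 2, halogen 1):
  atom 1: C, bond orders sum to 1 (valence 4) → 3 H
  atom 2: O, bond orders sum to 2 (valence 2) → 0 H
  atom 3: C, bond orders sum to 4 (valence 4) → 0 H
  atom 4: O, bond orders sum to 2 (valence 2) → 0 H
  atom 5: C, bond orders sum to 3 (valence 4) → 1 H
  atom 6: C, bond orders sum to 2 (valence 4) → 2 H
  atom 7: C, bond orders sum to 2 (valence 4) → 2 H
  atom 8: C, bond orders sum to 3 (valence 4) → 1 H
  atom 9: C, bond orders sum to 1 (valence 4) → 3 H
  atom 10: C, bond orders sum to 4 (valence 4) → 0 H
  atom 11: F (halogen, monovalent) → 0 H
  atom 12: F (halogen, monovalent) → 0 H
  atom 13: F (halogen, monovalent) → 0 H
  atom 14: C, bond orders sum to 3 (valence 4) → 1 H
  atom 15: N, bond orders sum to 1 (valence 3) → 2 H
  atom 16: C, bond orders sum to 3 (valence 4) → 1 H
  atom 17: O, bond orders sum to 2 (valence 2) → 0 H
  atom 18: C, bond orders sum to 1 (valence 4) → 3 H
  atom 19: C, bond orders sum to 2 (valence 4) → 2 H
  atom 20: C, bond orders sum to 2 (valence 4) → 2 H
  atom 21: C, bond orders sum to 2 (valence 4) → 2 H
  atom 22: C, bond orders sum to 1 (valence 4) → 3 H
Totals → C:15, H:28, F:3, N:1, O:3.

C15H28F3NO3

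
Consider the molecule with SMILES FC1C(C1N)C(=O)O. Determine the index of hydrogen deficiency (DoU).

Degree of unsaturation = (number of rings) + (number of π bonds).
Ring closures in the SMILES: 1.
π bonds: 1 double bond (each 1 DoU) → 1 DoU from unsaturation.
Total DoU = 1 + 1 = 2.

2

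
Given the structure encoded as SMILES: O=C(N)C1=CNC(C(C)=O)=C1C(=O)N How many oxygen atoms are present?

3

Scan the SMILES for O atoms (remember two-letter symbols like Cl and Br are single atoms).
Oxygen count: 3.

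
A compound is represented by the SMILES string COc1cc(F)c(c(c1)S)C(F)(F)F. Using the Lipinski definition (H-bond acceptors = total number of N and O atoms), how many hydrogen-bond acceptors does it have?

1

N atoms: 0; O atoms: 1.
Lipinski HBA = 0 + 1 = 1.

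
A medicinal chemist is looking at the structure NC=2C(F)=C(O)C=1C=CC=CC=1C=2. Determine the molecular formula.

C10H8FNO

Walk through each heavy atom and fill implicit hydrogens from standard valence (C 4, N 3, O 2, S 2, halogen 1):
  atom 1: N, bond orders sum to 1 (valence 3) → 2 H
  atom 2: C, bond orders sum to 4 (valence 4) → 0 H
  atom 3: C, bond orders sum to 4 (valence 4) → 0 H
  atom 4: F (halogen, monovalent) → 0 H
  atom 5: C, bond orders sum to 4 (valence 4) → 0 H
  atom 6: O, bond orders sum to 1 (valence 2) → 1 H
  atom 7: C, bond orders sum to 4 (valence 4) → 0 H
  atom 8: C, bond orders sum to 3 (valence 4) → 1 H
  atom 9: C, bond orders sum to 3 (valence 4) → 1 H
  atom 10: C, bond orders sum to 3 (valence 4) → 1 H
  atom 11: C, bond orders sum to 3 (valence 4) → 1 H
  atom 12: C, bond orders sum to 4 (valence 4) → 0 H
  atom 13: C, bond orders sum to 3 (valence 4) → 1 H
Totals → C:10, H:8, F:1, N:1, O:1.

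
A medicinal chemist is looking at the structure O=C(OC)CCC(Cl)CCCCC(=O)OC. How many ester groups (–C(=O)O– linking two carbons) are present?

2

The ester motif appears at heavy-atom positions 2, 13 in the SMILES.
Ester count: 2.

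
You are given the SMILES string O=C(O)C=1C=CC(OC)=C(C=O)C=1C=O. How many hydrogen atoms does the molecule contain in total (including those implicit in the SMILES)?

Walk through each heavy atom and fill implicit hydrogens from standard valence (C 4, N 3, O 2, S 2, halogen 1):
  atom 1: O, bond orders sum to 2 (valence 2) → 0 H
  atom 2: C, bond orders sum to 4 (valence 4) → 0 H
  atom 3: O, bond orders sum to 1 (valence 2) → 1 H
  atom 4: C, bond orders sum to 4 (valence 4) → 0 H
  atom 5: C, bond orders sum to 3 (valence 4) → 1 H
  atom 6: C, bond orders sum to 3 (valence 4) → 1 H
  atom 7: C, bond orders sum to 4 (valence 4) → 0 H
  atom 8: O, bond orders sum to 2 (valence 2) → 0 H
  atom 9: C, bond orders sum to 1 (valence 4) → 3 H
  atom 10: C, bond orders sum to 4 (valence 4) → 0 H
  atom 11: C, bond orders sum to 3 (valence 4) → 1 H
  atom 12: O, bond orders sum to 2 (valence 2) → 0 H
  atom 13: C, bond orders sum to 4 (valence 4) → 0 H
  atom 14: C, bond orders sum to 3 (valence 4) → 1 H
  atom 15: O, bond orders sum to 2 (valence 2) → 0 H
Total hydrogens: 8.

8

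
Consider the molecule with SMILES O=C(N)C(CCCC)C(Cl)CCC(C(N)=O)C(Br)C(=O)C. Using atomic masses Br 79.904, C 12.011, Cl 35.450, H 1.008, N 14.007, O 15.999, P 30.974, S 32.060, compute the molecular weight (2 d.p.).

383.71 g/mol

First, the molecular formula is C14H24BrClN2O3 (counting implicit H from valence).
  Br: 1 × 79.904 = 79.904
  C: 14 × 12.011 = 168.154
  Cl: 1 × 35.450 = 35.450
  H: 24 × 1.008 = 24.192
  N: 2 × 14.007 = 28.014
  O: 3 × 15.999 = 47.997
Sum: 1×79.904 + 14×12.011 + 1×35.450 + 24×1.008 + 2×14.007 + 3×15.999 = 383.711 → 383.71 g/mol.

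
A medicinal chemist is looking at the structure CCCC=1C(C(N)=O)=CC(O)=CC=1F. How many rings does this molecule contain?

1

In SMILES, each pair of matching ring-closure digits denotes one ring-closing bond; the number of such bonds equals the number of independent rings.
Ring-closure bonds here: 1.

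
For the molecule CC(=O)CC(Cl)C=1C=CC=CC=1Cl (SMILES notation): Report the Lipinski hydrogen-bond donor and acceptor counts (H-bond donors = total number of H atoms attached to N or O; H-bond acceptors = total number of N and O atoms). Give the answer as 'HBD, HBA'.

0, 1

Donors: find every N or O and count the H atoms it carries.
  atom 3 (O): bond orders sum to 2 → 0 H
Lipinski HBD = 0.
Acceptors: N atoms = 0, O atoms = 1 → HBA = 1.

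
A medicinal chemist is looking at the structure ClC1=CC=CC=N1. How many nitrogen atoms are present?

1

Scan the SMILES for N atoms (remember two-letter symbols like Cl and Br are single atoms).
Nitrogen count: 1.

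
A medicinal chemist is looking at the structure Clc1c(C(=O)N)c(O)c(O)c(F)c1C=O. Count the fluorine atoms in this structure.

Scan the SMILES for F atoms (remember two-letter symbols like Cl and Br are single atoms).
Fluorine count: 1.

1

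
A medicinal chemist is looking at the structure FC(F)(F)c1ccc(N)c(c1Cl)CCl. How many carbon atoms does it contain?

Count every carbon token in the SMILES (each C, including those in ring-closure positions and inside branches).
Carbon count: 8.

8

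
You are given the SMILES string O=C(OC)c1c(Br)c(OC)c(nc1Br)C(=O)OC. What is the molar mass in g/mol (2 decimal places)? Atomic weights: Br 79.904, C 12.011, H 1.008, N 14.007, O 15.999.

382.99 g/mol

First, the molecular formula is C10H9Br2NO5 (counting implicit H from valence).
  Br: 2 × 79.904 = 159.808
  C: 10 × 12.011 = 120.110
  H: 9 × 1.008 = 9.072
  N: 1 × 14.007 = 14.007
  O: 5 × 15.999 = 79.995
Sum: 2×79.904 + 10×12.011 + 9×1.008 + 1×14.007 + 5×15.999 = 382.992 → 382.99 g/mol.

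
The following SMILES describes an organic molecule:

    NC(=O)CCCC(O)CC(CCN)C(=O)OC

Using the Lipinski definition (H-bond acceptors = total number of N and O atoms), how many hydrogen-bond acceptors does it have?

6

N atoms: 2; O atoms: 4.
Lipinski HBA = 2 + 4 = 6.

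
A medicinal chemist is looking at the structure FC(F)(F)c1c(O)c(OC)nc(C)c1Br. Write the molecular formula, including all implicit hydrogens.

C8H7BrF3NO2

Walk through each heavy atom and fill implicit hydrogens from standard valence (C 4, N 3, O 2, S 2, halogen 1); for lowercase aromatic atoms, an aromatic c carries 1 H when it has two neighbours and 0 H with three, and aromatic n carries 0 H:
  atom 1: F (halogen, monovalent) → 0 H
  atom 2: C, bond orders sum to 4 (valence 4) → 0 H
  atom 3: F (halogen, monovalent) → 0 H
  atom 4: F (halogen, monovalent) → 0 H
  atom 5: aromatic c, 3 neighbours → 0 H
  atom 6: aromatic c, 3 neighbours → 0 H
  atom 7: O, bond orders sum to 1 (valence 2) → 1 H
  atom 8: aromatic c, 3 neighbours → 0 H
  atom 9: O, bond orders sum to 2 (valence 2) → 0 H
  atom 10: C, bond orders sum to 1 (valence 4) → 3 H
  atom 11: aromatic n, 2 neighbours → 0 H
  atom 12: aromatic c, 3 neighbours → 0 H
  atom 13: C, bond orders sum to 1 (valence 4) → 3 H
  atom 14: aromatic c, 3 neighbours → 0 H
  atom 15: Br (halogen, monovalent) → 0 H
Totals → C:8, H:7, Br:1, F:3, N:1, O:2.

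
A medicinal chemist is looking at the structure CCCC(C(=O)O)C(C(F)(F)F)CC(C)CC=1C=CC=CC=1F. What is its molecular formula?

Walk through each heavy atom and fill implicit hydrogens from standard valence (C 4, N 3, O 2, S 2, halogen 1):
  atom 1: C, bond orders sum to 1 (valence 4) → 3 H
  atom 2: C, bond orders sum to 2 (valence 4) → 2 H
  atom 3: C, bond orders sum to 2 (valence 4) → 2 H
  atom 4: C, bond orders sum to 3 (valence 4) → 1 H
  atom 5: C, bond orders sum to 4 (valence 4) → 0 H
  atom 6: O, bond orders sum to 2 (valence 2) → 0 H
  atom 7: O, bond orders sum to 1 (valence 2) → 1 H
  atom 8: C, bond orders sum to 3 (valence 4) → 1 H
  atom 9: C, bond orders sum to 4 (valence 4) → 0 H
  atom 10: F (halogen, monovalent) → 0 H
  atom 11: F (halogen, monovalent) → 0 H
  atom 12: F (halogen, monovalent) → 0 H
  atom 13: C, bond orders sum to 2 (valence 4) → 2 H
  atom 14: C, bond orders sum to 3 (valence 4) → 1 H
  atom 15: C, bond orders sum to 1 (valence 4) → 3 H
  atom 16: C, bond orders sum to 2 (valence 4) → 2 H
  atom 17: C, bond orders sum to 4 (valence 4) → 0 H
  atom 18: C, bond orders sum to 3 (valence 4) → 1 H
  atom 19: C, bond orders sum to 3 (valence 4) → 1 H
  atom 20: C, bond orders sum to 3 (valence 4) → 1 H
  atom 21: C, bond orders sum to 3 (valence 4) → 1 H
  atom 22: C, bond orders sum to 4 (valence 4) → 0 H
  atom 23: F (halogen, monovalent) → 0 H
Totals → C:17, H:22, F:4, O:2.

C17H22F4O2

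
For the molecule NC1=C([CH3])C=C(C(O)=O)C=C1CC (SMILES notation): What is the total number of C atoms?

10

Count every carbon token in the SMILES (each C, including those in ring-closure positions and inside branches).
Carbon count: 10.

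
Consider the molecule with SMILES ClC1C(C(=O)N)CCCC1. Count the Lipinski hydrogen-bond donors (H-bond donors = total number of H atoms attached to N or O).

Donors: find every N or O and count the H atoms it carries.
  atom 5 (O): bond orders sum to 2 → 0 H
  atom 6 (N): bond orders sum to 1 → 2 H
Lipinski HBD = 2.

2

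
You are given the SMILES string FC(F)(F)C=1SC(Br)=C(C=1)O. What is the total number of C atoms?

5

Count every carbon token in the SMILES (each C, including those in ring-closure positions and inside branches).
Carbon count: 5.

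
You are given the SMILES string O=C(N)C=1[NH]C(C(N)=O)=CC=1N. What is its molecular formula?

Walk through each heavy atom and fill implicit hydrogens from standard valence (C 4, N 3, O 2, S 2, halogen 1):
  atom 1: O, bond orders sum to 2 (valence 2) → 0 H
  atom 2: C, bond orders sum to 4 (valence 4) → 0 H
  atom 3: N, bond orders sum to 1 (valence 3) → 2 H
  atom 4: C, bond orders sum to 4 (valence 4) → 0 H
  atom 5: N with explicit H count 1
  atom 6: C, bond orders sum to 4 (valence 4) → 0 H
  atom 7: C, bond orders sum to 4 (valence 4) → 0 H
  atom 8: N, bond orders sum to 1 (valence 3) → 2 H
  atom 9: O, bond orders sum to 2 (valence 2) → 0 H
  atom 10: C, bond orders sum to 3 (valence 4) → 1 H
  atom 11: C, bond orders sum to 4 (valence 4) → 0 H
  atom 12: N, bond orders sum to 1 (valence 3) → 2 H
Totals → C:6, H:8, N:4, O:2.

C6H8N4O2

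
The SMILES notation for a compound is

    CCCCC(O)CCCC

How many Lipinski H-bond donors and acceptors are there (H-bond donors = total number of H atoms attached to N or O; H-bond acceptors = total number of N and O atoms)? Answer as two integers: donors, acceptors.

1, 1

Donors: find every N or O and count the H atoms it carries.
  atom 6 (O): bond orders sum to 1 → 1 H
Lipinski HBD = 1.
Acceptors: N atoms = 0, O atoms = 1 → HBA = 1.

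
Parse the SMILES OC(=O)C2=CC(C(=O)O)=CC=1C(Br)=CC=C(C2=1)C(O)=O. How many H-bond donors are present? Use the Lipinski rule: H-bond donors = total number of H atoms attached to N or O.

Donors: find every N or O and count the H atoms it carries.
  atom 1 (O): bond orders sum to 1 → 1 H
  atom 3 (O): bond orders sum to 2 → 0 H
  atom 8 (O): bond orders sum to 2 → 0 H
  atom 9 (O): bond orders sum to 1 → 1 H
  atom 19 (O): bond orders sum to 1 → 1 H
  atom 20 (O): bond orders sum to 2 → 0 H
Lipinski HBD = 3.

3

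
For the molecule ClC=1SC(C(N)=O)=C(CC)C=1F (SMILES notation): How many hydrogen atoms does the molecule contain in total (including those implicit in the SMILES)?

Walk through each heavy atom and fill implicit hydrogens from standard valence (C 4, N 3, O 2, S 2, halogen 1):
  atom 1: Cl (halogen, monovalent) → 0 H
  atom 2: C, bond orders sum to 4 (valence 4) → 0 H
  atom 3: S, bond orders sum to 2 (valence 2) → 0 H
  atom 4: C, bond orders sum to 4 (valence 4) → 0 H
  atom 5: C, bond orders sum to 4 (valence 4) → 0 H
  atom 6: N, bond orders sum to 1 (valence 3) → 2 H
  atom 7: O, bond orders sum to 2 (valence 2) → 0 H
  atom 8: C, bond orders sum to 4 (valence 4) → 0 H
  atom 9: C, bond orders sum to 2 (valence 4) → 2 H
  atom 10: C, bond orders sum to 1 (valence 4) → 3 H
  atom 11: C, bond orders sum to 4 (valence 4) → 0 H
  atom 12: F (halogen, monovalent) → 0 H
Total hydrogens: 7.

7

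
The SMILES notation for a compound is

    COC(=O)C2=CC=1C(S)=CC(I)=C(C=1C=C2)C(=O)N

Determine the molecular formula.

Walk through each heavy atom and fill implicit hydrogens from standard valence (C 4, N 3, O 2, S 2, halogen 1):
  atom 1: C, bond orders sum to 1 (valence 4) → 3 H
  atom 2: O, bond orders sum to 2 (valence 2) → 0 H
  atom 3: C, bond orders sum to 4 (valence 4) → 0 H
  atom 4: O, bond orders sum to 2 (valence 2) → 0 H
  atom 5: C, bond orders sum to 4 (valence 4) → 0 H
  atom 6: C, bond orders sum to 3 (valence 4) → 1 H
  atom 7: C, bond orders sum to 4 (valence 4) → 0 H
  atom 8: C, bond orders sum to 4 (valence 4) → 0 H
  atom 9: S, bond orders sum to 1 (valence 2) → 1 H
  atom 10: C, bond orders sum to 3 (valence 4) → 1 H
  atom 11: C, bond orders sum to 4 (valence 4) → 0 H
  atom 12: I (halogen, monovalent) → 0 H
  atom 13: C, bond orders sum to 4 (valence 4) → 0 H
  atom 14: C, bond orders sum to 4 (valence 4) → 0 H
  atom 15: C, bond orders sum to 3 (valence 4) → 1 H
  atom 16: C, bond orders sum to 3 (valence 4) → 1 H
  atom 17: C, bond orders sum to 4 (valence 4) → 0 H
  atom 18: O, bond orders sum to 2 (valence 2) → 0 H
  atom 19: N, bond orders sum to 1 (valence 3) → 2 H
Totals → C:13, H:10, I:1, N:1, O:3, S:1.

C13H10INO3S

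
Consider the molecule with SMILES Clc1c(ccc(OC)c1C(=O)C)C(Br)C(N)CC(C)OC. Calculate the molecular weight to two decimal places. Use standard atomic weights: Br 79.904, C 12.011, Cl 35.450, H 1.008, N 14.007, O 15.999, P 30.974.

First, the molecular formula is C15H21BrClNO3 (counting implicit H from valence).
  Br: 1 × 79.904 = 79.904
  C: 15 × 12.011 = 180.165
  Cl: 1 × 35.450 = 35.450
  H: 21 × 1.008 = 21.168
  N: 1 × 14.007 = 14.007
  O: 3 × 15.999 = 47.997
Sum: 1×79.904 + 15×12.011 + 1×35.450 + 21×1.008 + 1×14.007 + 3×15.999 = 378.691 → 378.69 g/mol.

378.69 g/mol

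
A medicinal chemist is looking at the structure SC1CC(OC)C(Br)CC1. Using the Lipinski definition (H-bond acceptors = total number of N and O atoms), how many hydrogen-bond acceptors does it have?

N atoms: 0; O atoms: 1.
Lipinski HBA = 0 + 1 = 1.

1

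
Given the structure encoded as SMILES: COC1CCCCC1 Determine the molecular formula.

C7H14O

Walk through each heavy atom and fill implicit hydrogens from standard valence (C 4, N 3, O 2, S 2, halogen 1):
  atom 1: C, bond orders sum to 1 (valence 4) → 3 H
  atom 2: O, bond orders sum to 2 (valence 2) → 0 H
  atom 3: C, bond orders sum to 3 (valence 4) → 1 H
  atom 4: C, bond orders sum to 2 (valence 4) → 2 H
  atom 5: C, bond orders sum to 2 (valence 4) → 2 H
  atom 6: C, bond orders sum to 2 (valence 4) → 2 H
  atom 7: C, bond orders sum to 2 (valence 4) → 2 H
  atom 8: C, bond orders sum to 2 (valence 4) → 2 H
Totals → C:7, H:14, O:1.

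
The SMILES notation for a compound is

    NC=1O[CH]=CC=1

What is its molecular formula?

Walk through each heavy atom and fill implicit hydrogens from standard valence (C 4, N 3, O 2, S 2, halogen 1):
  atom 1: N, bond orders sum to 1 (valence 3) → 2 H
  atom 2: C, bond orders sum to 4 (valence 4) → 0 H
  atom 3: O, bond orders sum to 2 (valence 2) → 0 H
  atom 4: C with explicit H count 1
  atom 5: C, bond orders sum to 3 (valence 4) → 1 H
  atom 6: C, bond orders sum to 3 (valence 4) → 1 H
Totals → C:4, H:5, N:1, O:1.

C4H5NO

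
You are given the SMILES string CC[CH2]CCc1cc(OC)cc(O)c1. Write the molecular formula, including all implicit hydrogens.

C12H18O2

Walk through each heavy atom and fill implicit hydrogens from standard valence (C 4, N 3, O 2, S 2, halogen 1); for lowercase aromatic atoms, an aromatic c carries 1 H when it has two neighbours and 0 H with three, and aromatic n carries 0 H:
  atom 1: C, bond orders sum to 1 (valence 4) → 3 H
  atom 2: C, bond orders sum to 2 (valence 4) → 2 H
  atom 3: C with explicit H count 2
  atom 4: C, bond orders sum to 2 (valence 4) → 2 H
  atom 5: C, bond orders sum to 2 (valence 4) → 2 H
  atom 6: aromatic c, 3 neighbours → 0 H
  atom 7: aromatic c, 2 neighbours → 1 H
  atom 8: aromatic c, 3 neighbours → 0 H
  atom 9: O, bond orders sum to 2 (valence 2) → 0 H
  atom 10: C, bond orders sum to 1 (valence 4) → 3 H
  atom 11: aromatic c, 2 neighbours → 1 H
  atom 12: aromatic c, 3 neighbours → 0 H
  atom 13: O, bond orders sum to 1 (valence 2) → 1 H
  atom 14: aromatic c, 2 neighbours → 1 H
Totals → C:12, H:18, O:2.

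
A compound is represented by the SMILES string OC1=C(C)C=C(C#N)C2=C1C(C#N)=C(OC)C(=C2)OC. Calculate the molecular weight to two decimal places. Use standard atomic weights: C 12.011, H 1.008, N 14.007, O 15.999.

268.27 g/mol

First, the molecular formula is C15H12N2O3 (counting implicit H from valence).
  C: 15 × 12.011 = 180.165
  H: 12 × 1.008 = 12.096
  N: 2 × 14.007 = 28.014
  O: 3 × 15.999 = 47.997
Sum: 15×12.011 + 12×1.008 + 2×14.007 + 3×15.999 = 268.272 → 268.27 g/mol.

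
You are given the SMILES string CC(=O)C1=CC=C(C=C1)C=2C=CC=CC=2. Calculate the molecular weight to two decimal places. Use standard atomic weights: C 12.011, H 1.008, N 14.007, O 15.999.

196.25 g/mol

First, the molecular formula is C14H12O (counting implicit H from valence).
  C: 14 × 12.011 = 168.154
  H: 12 × 1.008 = 12.096
  O: 1 × 15.999 = 15.999
Sum: 14×12.011 + 12×1.008 + 1×15.999 = 196.249 → 196.25 g/mol.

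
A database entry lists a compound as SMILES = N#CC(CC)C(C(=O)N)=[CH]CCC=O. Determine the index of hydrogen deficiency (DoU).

5

Molecular formula: C10H14N2O2.
DoU = (2C + 2 + N − H − X) / 2, where X is the halogen count and O/S are ignored.
    = (2·10 + 2 + 2 − 14 − 0) / 2 = 10 / 2 = 5.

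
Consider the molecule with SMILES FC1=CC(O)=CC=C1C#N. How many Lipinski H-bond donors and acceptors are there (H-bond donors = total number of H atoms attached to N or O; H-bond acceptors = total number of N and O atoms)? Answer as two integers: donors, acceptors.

1, 2

Donors: find every N or O and count the H atoms it carries.
  atom 5 (O): bond orders sum to 1 → 1 H
  atom 10 (N): bond orders sum to 3 → 0 H
Lipinski HBD = 1.
Acceptors: N atoms = 1, O atoms = 1 → HBA = 2.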